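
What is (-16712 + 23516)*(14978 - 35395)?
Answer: -138917268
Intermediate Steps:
(-16712 + 23516)*(14978 - 35395) = 6804*(-20417) = -138917268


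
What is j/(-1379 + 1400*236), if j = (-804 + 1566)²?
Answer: 580644/329021 ≈ 1.7648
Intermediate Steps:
j = 580644 (j = 762² = 580644)
j/(-1379 + 1400*236) = 580644/(-1379 + 1400*236) = 580644/(-1379 + 330400) = 580644/329021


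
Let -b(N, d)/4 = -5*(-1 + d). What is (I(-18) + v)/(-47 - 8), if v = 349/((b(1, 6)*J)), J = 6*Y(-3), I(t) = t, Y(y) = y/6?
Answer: 5749/16500 ≈ 0.34842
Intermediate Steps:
Y(y) = y/6 (Y(y) = y*(1/6) = y/6)
J = -3 (J = 6*((1/6)*(-3)) = 6*(-1/2) = -3)
b(N, d) = -20 + 20*d (b(N, d) = -(-20)*(-1 + d) = -4*(5 - 5*d) = -20 + 20*d)
v = -349/300 (v = 349/(((-20 + 20*6)*(-3))) = 349/(((-20 + 120)*(-3))) = 349/((100*(-3))) = 349/(-300) = 349*(-1/300) = -349/300 ≈ -1.1633)
(I(-18) + v)/(-47 - 8) = (-18 - 349/300)/(-47 - 8) = -5749/300/(-55) = -5749/300*(-1/55) = 5749/16500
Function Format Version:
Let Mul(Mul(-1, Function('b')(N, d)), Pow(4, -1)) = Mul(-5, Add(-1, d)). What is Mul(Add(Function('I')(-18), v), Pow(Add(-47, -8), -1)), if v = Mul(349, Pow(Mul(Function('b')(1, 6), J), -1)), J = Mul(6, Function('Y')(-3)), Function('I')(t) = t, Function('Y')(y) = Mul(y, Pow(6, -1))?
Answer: Rational(5749, 16500) ≈ 0.34842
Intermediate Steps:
Function('Y')(y) = Mul(Rational(1, 6), y) (Function('Y')(y) = Mul(y, Rational(1, 6)) = Mul(Rational(1, 6), y))
J = -3 (J = Mul(6, Mul(Rational(1, 6), -3)) = Mul(6, Rational(-1, 2)) = -3)
Function('b')(N, d) = Add(-20, Mul(20, d)) (Function('b')(N, d) = Mul(-4, Mul(-5, Add(-1, d))) = Mul(-4, Add(5, Mul(-5, d))) = Add(-20, Mul(20, d)))
v = Rational(-349, 300) (v = Mul(349, Pow(Mul(Add(-20, Mul(20, 6)), -3), -1)) = Mul(349, Pow(Mul(Add(-20, 120), -3), -1)) = Mul(349, Pow(Mul(100, -3), -1)) = Mul(349, Pow(-300, -1)) = Mul(349, Rational(-1, 300)) = Rational(-349, 300) ≈ -1.1633)
Mul(Add(Function('I')(-18), v), Pow(Add(-47, -8), -1)) = Mul(Add(-18, Rational(-349, 300)), Pow(Add(-47, -8), -1)) = Mul(Rational(-5749, 300), Pow(-55, -1)) = Mul(Rational(-5749, 300), Rational(-1, 55)) = Rational(5749, 16500)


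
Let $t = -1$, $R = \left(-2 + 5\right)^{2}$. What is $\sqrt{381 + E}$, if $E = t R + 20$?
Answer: $14 \sqrt{2} \approx 19.799$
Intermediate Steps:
$R = 9$ ($R = 3^{2} = 9$)
$E = 11$ ($E = \left(-1\right) 9 + 20 = -9 + 20 = 11$)
$\sqrt{381 + E} = \sqrt{381 + 11} = \sqrt{392} = 14 \sqrt{2}$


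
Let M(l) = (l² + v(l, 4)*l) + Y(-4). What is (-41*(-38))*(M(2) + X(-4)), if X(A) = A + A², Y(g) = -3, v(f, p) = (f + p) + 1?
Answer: 42066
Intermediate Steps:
v(f, p) = 1 + f + p
M(l) = -3 + l² + l*(5 + l) (M(l) = (l² + (1 + l + 4)*l) - 3 = (l² + (5 + l)*l) - 3 = (l² + l*(5 + l)) - 3 = -3 + l² + l*(5 + l))
(-41*(-38))*(M(2) + X(-4)) = (-41*(-38))*((-3 + 2² + 2*(5 + 2)) - 4*(1 - 4)) = 1558*((-3 + 4 + 2*7) - 4*(-3)) = 1558*((-3 + 4 + 14) + 12) = 1558*(15 + 12) = 1558*27 = 42066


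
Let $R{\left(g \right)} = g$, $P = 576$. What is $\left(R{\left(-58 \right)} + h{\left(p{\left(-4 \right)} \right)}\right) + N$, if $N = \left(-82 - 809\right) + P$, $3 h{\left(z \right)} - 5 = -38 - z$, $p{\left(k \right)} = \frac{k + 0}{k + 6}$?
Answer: $- \frac{1150}{3} \approx -383.33$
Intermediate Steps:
$p{\left(k \right)} = \frac{k}{6 + k}$
$h{\left(z \right)} = -11 - \frac{z}{3}$ ($h{\left(z \right)} = \frac{5}{3} + \frac{-38 - z}{3} = \frac{5}{3} - \left(\frac{38}{3} + \frac{z}{3}\right) = -11 - \frac{z}{3}$)
$N = -315$ ($N = \left(-82 - 809\right) + 576 = -891 + 576 = -315$)
$\left(R{\left(-58 \right)} + h{\left(p{\left(-4 \right)} \right)}\right) + N = \left(-58 - \left(11 + \frac{\left(-4\right) \frac{1}{6 - 4}}{3}\right)\right) - 315 = \left(-58 - \left(11 + \frac{\left(-4\right) \frac{1}{2}}{3}\right)\right) - 315 = \left(-58 - \frac{31}{3}\right) - 315 = - \frac{205}{3} - 315 = - \frac{1150}{3}$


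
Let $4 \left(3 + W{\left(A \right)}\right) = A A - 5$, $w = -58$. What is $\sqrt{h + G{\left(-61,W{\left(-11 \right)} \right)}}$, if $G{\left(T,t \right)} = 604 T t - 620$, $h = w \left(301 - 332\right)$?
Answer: $i \sqrt{956766} \approx 978.14 i$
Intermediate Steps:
$W{\left(A \right)} = - \frac{17}{4} + \frac{A^{2}}{4}$ ($W{\left(A \right)} = -3 + \frac{A A - 5}{4} = -3 + \frac{A^{2} - 5}{4} = -3 + \frac{-5 + A^{2}}{4} = -3 + \left(- \frac{5}{4} + \frac{A^{2}}{4}\right) = - \frac{17}{4} + \frac{A^{2}}{4}$)
$h = 1798$ ($h = - 58 \left(301 - 332\right) = \left(-58\right) \left(-31\right) = 1798$)
$G{\left(T,t \right)} = -620 + 604 T t$ ($G{\left(T,t \right)} = 604 T t - 620 = -620 + 604 T t$)
$\sqrt{h + G{\left(-61,W{\left(-11 \right)} \right)}} = \sqrt{1798 + \left(-620 + 604 \left(-61\right) \left(- \frac{17}{4} + \frac{\left(-11\right)^{2}}{4}\right)\right)} = \sqrt{1798 + \left(-620 + 604 \left(-61\right) \left(- \frac{17}{4} + \frac{1}{4} \cdot 121\right)\right)} = \sqrt{1798 + \left(-620 + 604 \left(-61\right) \left(- \frac{17}{4} + \frac{121}{4}\right)\right)} = \sqrt{1798 + \left(-620 + 604 \left(-61\right) 26\right)} = \sqrt{1798 - 958564} = \sqrt{-956766} = i \sqrt{956766}$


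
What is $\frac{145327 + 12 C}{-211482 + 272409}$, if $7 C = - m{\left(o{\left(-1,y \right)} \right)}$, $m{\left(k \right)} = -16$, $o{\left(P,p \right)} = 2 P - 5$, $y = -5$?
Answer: $\frac{1017481}{426489} \approx 2.3857$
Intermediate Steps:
$o{\left(P,p \right)} = -5 + 2 P$
$C = \frac{16}{7}$ ($C = \frac{\left(-1\right) \left(-16\right)}{7} = \frac{1}{7} \cdot 16 = \frac{16}{7} \approx 2.2857$)
$\frac{145327 + 12 C}{-211482 + 272409} = \frac{145327 + 12 \cdot \frac{16}{7}}{-211482 + 272409} = \frac{145327 + \frac{192}{7}}{60927} = \frac{1017481}{7} \cdot \frac{1}{60927} = \frac{1017481}{426489}$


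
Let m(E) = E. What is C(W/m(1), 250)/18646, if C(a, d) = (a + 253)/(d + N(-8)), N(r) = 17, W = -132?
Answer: 121/4978482 ≈ 2.4305e-5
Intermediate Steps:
C(a, d) = (253 + a)/(17 + d) (C(a, d) = (a + 253)/(d + 17) = (253 + a)/(17 + d))
C(W/m(1), 250)/18646 = ((253 - 132/1)/(17 + 250))/18646 = ((253 - 132*1)/267)*(1/18646) = ((253 - 132)/267)*(1/18646) = ((1/267)*121)*(1/18646) = (121/267)*(1/18646) = 121/4978482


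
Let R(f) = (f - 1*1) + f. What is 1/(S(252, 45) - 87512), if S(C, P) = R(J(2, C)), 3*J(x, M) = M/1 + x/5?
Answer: -15/1310171 ≈ -1.1449e-5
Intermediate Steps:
J(x, M) = M/3 + x/15 (J(x, M) = (M/1 + x/5)/3 = (M*1 + x*(⅕))/3 = (M + x/5)/3 = M/3 + x/15)
R(f) = -1 + 2*f (R(f) = (f - 1) + f = (-1 + f) + f = -1 + 2*f)
S(C, P) = -11/15 + 2*C/3 (S(C, P) = -1 + 2*(C/3 + (1/15)*2) = -1 + 2*(C/3 + 2/15) = -1 + 2*(2/15 + C/3) = -1 + (4/15 + 2*C/3) = -11/15 + 2*C/3)
1/(S(252, 45) - 87512) = 1/((-11/15 + (⅔)*252) - 87512) = 1/((-11/15 + 168) - 87512) = 1/(2509/15 - 87512) = 1/(-1310171/15) = -15/1310171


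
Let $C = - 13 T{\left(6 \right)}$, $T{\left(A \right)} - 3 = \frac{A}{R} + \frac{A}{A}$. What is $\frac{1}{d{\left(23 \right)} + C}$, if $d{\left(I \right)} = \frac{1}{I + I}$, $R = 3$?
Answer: $- \frac{46}{3587} \approx -0.012824$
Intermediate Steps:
$T{\left(A \right)} = 4 + \frac{A}{3}$ ($T{\left(A \right)} = 3 + \left(\frac{A}{3} + \frac{A}{A}\right) = 3 + \left(A \frac{1}{3} + 1\right) = 3 + \left(\frac{A}{3} + 1\right) = 3 + \left(1 + \frac{A}{3}\right) = 4 + \frac{A}{3}$)
$d{\left(I \right)} = \frac{1}{2 I}$
$C = -78$ ($C = - 13 \left(4 + \frac{1}{3} \cdot 6\right) = - 13 \left(4 + 2\right) = \left(-13\right) 6 = -78$)
$\frac{1}{d{\left(23 \right)} + C} = \frac{1}{\frac{1}{2 \cdot 23} - 78} = \frac{1}{\frac{1}{2} \cdot \frac{1}{23} - 78} = \frac{1}{\frac{1}{46} - 78} = \frac{1}{- \frac{3587}{46}} = - \frac{46}{3587}$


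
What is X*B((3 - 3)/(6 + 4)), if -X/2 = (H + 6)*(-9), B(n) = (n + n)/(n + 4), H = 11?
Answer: 0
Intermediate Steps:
B(n) = 2*n/(4 + n) (B(n) = (2*n)/(4 + n) = 2*n/(4 + n))
X = 306 (X = -2*(11 + 6)*(-9) = -34*(-9) = -2*(-153) = 306)
X*B((3 - 3)/(6 + 4)) = 306*(2*((3 - 3)/(6 + 4))/(4 + (3 - 3)/(6 + 4))) = 306*(2*(0/10)/(4 + 0/10)) = 306*(2*(0*(⅒))/(4 + 0*(⅒))) = 306*(2*0/(4 + 0)) = 306*(2*0/4) = 306*(2*0*(¼)) = 306*0 = 0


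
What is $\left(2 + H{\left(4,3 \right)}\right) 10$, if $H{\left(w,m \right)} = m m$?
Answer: $110$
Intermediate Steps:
$H{\left(w,m \right)} = m^{2}$
$\left(2 + H{\left(4,3 \right)}\right) 10 = \left(2 + 3^{2}\right) 10 = \left(2 + 9\right) 10 = 11 \cdot 10 = 110$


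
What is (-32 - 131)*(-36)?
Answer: 5868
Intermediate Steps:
(-32 - 131)*(-36) = -163*(-36) = 5868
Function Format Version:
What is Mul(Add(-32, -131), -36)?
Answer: 5868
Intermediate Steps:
Mul(Add(-32, -131), -36) = Mul(-163, -36) = 5868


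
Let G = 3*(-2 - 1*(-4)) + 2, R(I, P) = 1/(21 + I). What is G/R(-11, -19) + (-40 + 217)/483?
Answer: 12939/161 ≈ 80.366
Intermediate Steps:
G = 8 (G = 3*(-2 + 4) + 2 = 3*2 + 2 = 6 + 2 = 8)
G/R(-11, -19) + (-40 + 217)/483 = 8/(1/(21 - 11)) + (-40 + 217)/483 = 8/(1/10) + 177*(1/483) = 8/(1/10) + 59/161 = 8*10 + 59/161 = 80 + 59/161 = 12939/161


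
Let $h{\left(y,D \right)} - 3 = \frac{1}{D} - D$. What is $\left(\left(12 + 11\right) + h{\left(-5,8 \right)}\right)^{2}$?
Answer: $\frac{21025}{64} \approx 328.52$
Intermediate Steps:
$h{\left(y,D \right)} = 3 + \frac{1}{D} - D$ ($h{\left(y,D \right)} = 3 - \left(D - \frac{1}{D}\right) = 3 + \frac{1}{D} - D$)
$\left(\left(12 + 11\right) + h{\left(-5,8 \right)}\right)^{2} = \left(\left(12 + 11\right) + \left(3 + \frac{1}{8} - 8\right)\right)^{2} = \left(23 + \left(3 + \frac{1}{8} - 8\right)\right)^{2} = \left(23 - \frac{39}{8}\right)^{2} = \left(\frac{145}{8}\right)^{2} = \frac{21025}{64}$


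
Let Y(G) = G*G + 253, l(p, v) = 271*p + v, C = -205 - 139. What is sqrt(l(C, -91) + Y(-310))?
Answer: 7*sqrt(62) ≈ 55.118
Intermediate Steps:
C = -344
l(p, v) = v + 271*p
Y(G) = 253 + G**2 (Y(G) = G**2 + 253 = 253 + G**2)
sqrt(l(C, -91) + Y(-310)) = sqrt((-91 + 271*(-344)) + (253 + (-310)**2)) = sqrt((-91 - 93224) + (253 + 96100)) = sqrt(-93315 + 96353) = sqrt(3038) = 7*sqrt(62)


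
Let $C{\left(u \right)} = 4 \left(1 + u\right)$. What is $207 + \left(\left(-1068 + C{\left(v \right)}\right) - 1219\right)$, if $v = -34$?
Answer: $-2212$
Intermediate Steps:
$C{\left(u \right)} = 4 + 4 u$
$207 + \left(\left(-1068 + C{\left(v \right)}\right) - 1219\right) = 207 + \left(\left(-1068 + \left(4 + 4 \left(-34\right)\right)\right) - 1219\right) = 207 + \left(\left(-1068 + \left(4 - 136\right)\right) - 1219\right) = 207 - 2419 = -2212$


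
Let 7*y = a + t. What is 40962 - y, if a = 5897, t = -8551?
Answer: 289388/7 ≈ 41341.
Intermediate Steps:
y = -2654/7 (y = (5897 - 8551)/7 = (⅐)*(-2654) = -2654/7 ≈ -379.14)
40962 - y = 40962 - 1*(-2654/7) = 40962 + 2654/7 = 289388/7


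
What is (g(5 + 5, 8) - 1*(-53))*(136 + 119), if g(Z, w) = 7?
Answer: 15300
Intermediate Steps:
(g(5 + 5, 8) - 1*(-53))*(136 + 119) = (7 - 1*(-53))*(136 + 119) = (7 + 53)*255 = 60*255 = 15300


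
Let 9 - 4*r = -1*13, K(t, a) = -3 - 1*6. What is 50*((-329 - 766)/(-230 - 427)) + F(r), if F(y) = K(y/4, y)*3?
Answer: 169/3 ≈ 56.333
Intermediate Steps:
K(t, a) = -9 (K(t, a) = -3 - 6 = -9)
r = 11/2 (r = 9/4 - (-1)*13/4 = 9/4 - ¼*(-13) = 9/4 + 13/4 = 11/2 ≈ 5.5000)
F(y) = -27 (F(y) = -9*3 = -27)
50*((-329 - 766)/(-230 - 427)) + F(r) = 50*((-329 - 766)/(-230 - 427)) - 27 = 50*(-1095/(-657)) - 27 = 50*(-1095*(-1/657)) - 27 = 50*(5/3) - 27 = 250/3 - 27 = 169/3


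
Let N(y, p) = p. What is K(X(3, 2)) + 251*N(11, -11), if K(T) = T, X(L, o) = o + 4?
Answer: -2755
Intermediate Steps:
X(L, o) = 4 + o
K(X(3, 2)) + 251*N(11, -11) = (4 + 2) + 251*(-11) = 6 - 2761 = -2755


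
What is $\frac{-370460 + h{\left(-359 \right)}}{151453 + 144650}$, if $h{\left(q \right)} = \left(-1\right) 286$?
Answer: $- \frac{123582}{98701} \approx -1.2521$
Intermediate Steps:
$h{\left(q \right)} = -286$
$\frac{-370460 + h{\left(-359 \right)}}{151453 + 144650} = \frac{-370460 - 286}{151453 + 144650} = - \frac{370746}{296103} = \left(-370746\right) \frac{1}{296103} = - \frac{123582}{98701}$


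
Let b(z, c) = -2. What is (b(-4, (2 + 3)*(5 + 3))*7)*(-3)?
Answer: 42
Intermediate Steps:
(b(-4, (2 + 3)*(5 + 3))*7)*(-3) = -2*7*(-3) = -14*(-3) = 42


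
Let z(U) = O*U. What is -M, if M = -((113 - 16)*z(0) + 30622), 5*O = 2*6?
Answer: 30622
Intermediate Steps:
O = 12/5 (O = (2*6)/5 = (1/5)*12 = 12/5 ≈ 2.4000)
z(U) = 12*U/5
M = -30622 (M = -((113 - 16)*((12/5)*0) + 30622) = -(97*0 + 30622) = -(0 + 30622) = -1*30622 = -30622)
-M = -1*(-30622) = 30622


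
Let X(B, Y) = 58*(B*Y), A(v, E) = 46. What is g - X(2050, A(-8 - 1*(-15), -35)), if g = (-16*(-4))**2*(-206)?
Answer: -6313176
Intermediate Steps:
X(B, Y) = 58*B*Y
g = -843776 (g = 64**2*(-206) = 4096*(-206) = -843776)
g - X(2050, A(-8 - 1*(-15), -35)) = -843776 - 58*2050*46 = -843776 - 1*5469400 = -843776 - 5469400 = -6313176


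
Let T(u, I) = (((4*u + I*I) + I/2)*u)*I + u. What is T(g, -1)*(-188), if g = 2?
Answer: 2820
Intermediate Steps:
T(u, I) = u + I*u*(I² + I/2 + 4*u) (T(u, I) = (((4*u + I²) + I*(½))*u)*I + u = (((I² + 4*u) + I/2)*u)*I + u = ((I² + I/2 + 4*u)*u)*I + u = (u*(I² + I/2 + 4*u))*I + u = I*u*(I² + I/2 + 4*u) + u = u + I*u*(I² + I/2 + 4*u))
T(g, -1)*(-188) = ((½)*2*(2 + (-1)² + 2*(-1)³ + 8*(-1)*2))*(-188) = ((½)*2*(2 + 1 + 2*(-1) - 16))*(-188) = ((½)*2*(2 + 1 - 2 - 16))*(-188) = ((½)*2*(-15))*(-188) = -15*(-188) = 2820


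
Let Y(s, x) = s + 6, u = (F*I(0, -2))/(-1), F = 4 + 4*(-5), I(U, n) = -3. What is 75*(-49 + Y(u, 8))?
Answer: -6825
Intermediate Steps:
F = -16 (F = 4 - 20 = -16)
u = -48 (u = -16*(-3)/(-1) = 48*(-1) = -48)
Y(s, x) = 6 + s
75*(-49 + Y(u, 8)) = 75*(-49 + (6 - 48)) = 75*(-49 - 42) = 75*(-91) = -6825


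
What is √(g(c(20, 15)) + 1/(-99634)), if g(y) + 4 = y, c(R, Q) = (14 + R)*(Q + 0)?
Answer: √5023028482102/99634 ≈ 22.494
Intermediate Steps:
c(R, Q) = Q*(14 + R) (c(R, Q) = (14 + R)*Q = Q*(14 + R))
g(y) = -4 + y
√(g(c(20, 15)) + 1/(-99634)) = √((-4 + 15*(14 + 20)) + 1/(-99634)) = √((-4 + 15*34) - 1/99634) = √((-4 + 510) - 1/99634) = √(506 - 1/99634) = √(50414803/99634) = √5023028482102/99634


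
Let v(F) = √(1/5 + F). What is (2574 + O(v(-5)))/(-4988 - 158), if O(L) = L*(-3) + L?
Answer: -1287/2573 + 2*I*√30/12865 ≈ -0.50019 + 0.00085149*I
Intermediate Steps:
v(F) = √(⅕ + F)
O(L) = -2*L (O(L) = -3*L + L = -2*L)
(2574 + O(v(-5)))/(-4988 - 158) = (2574 - 2*√(5 + 25*(-5))/5)/(-4988 - 158) = (2574 - 2*√(5 - 125)/5)/(-5146) = (2574 - 2*√(-120)/5)*(-1/5146) = (2574 - 2*2*I*√30/5)*(-1/5146) = (2574 - 4*I*√30/5)*(-1/5146) = -1287/2573 + 2*I*√30/12865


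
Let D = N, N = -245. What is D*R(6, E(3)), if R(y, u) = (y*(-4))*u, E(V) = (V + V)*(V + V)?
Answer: 211680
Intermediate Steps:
D = -245
E(V) = 4*V**2 (E(V) = (2*V)*(2*V) = 4*V**2)
R(y, u) = -4*u*y (R(y, u) = (-4*y)*u = -4*u*y)
D*R(6, E(3)) = -(-980)*4*3**2*6 = -(-980)*4*9*6 = -(-980)*36*6 = -245*(-864) = 211680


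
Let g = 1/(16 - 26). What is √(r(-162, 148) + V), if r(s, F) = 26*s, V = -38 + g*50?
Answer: I*√4255 ≈ 65.23*I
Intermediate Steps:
g = -⅒ (g = 1/(-10) = -⅒ ≈ -0.10000)
V = -43 (V = -38 - ⅒*50 = -38 - 5 = -43)
√(r(-162, 148) + V) = √(26*(-162) - 43) = √(-4212 - 43) = √(-4255) = I*√4255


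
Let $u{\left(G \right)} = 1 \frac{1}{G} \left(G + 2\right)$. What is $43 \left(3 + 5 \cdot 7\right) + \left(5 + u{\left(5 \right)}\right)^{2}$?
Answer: $\frac{41874}{25} \approx 1675.0$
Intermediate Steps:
$u{\left(G \right)} = \frac{2 + G}{G}$
$43 \left(3 + 5 \cdot 7\right) + \left(5 + u{\left(5 \right)}\right)^{2} = 43 \left(3 + 5 \cdot 7\right) + \left(5 + \frac{2 + 5}{5}\right)^{2} = 43 \left(3 + 35\right) + \left(5 + \frac{1}{5} \cdot 7\right)^{2} = 43 \cdot 38 + \left(5 + \frac{7}{5}\right)^{2} = 1634 + \left(\frac{32}{5}\right)^{2} = 1634 + \frac{1024}{25} = \frac{41874}{25}$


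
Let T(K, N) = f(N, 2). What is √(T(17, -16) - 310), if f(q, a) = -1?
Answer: I*√311 ≈ 17.635*I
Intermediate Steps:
T(K, N) = -1
√(T(17, -16) - 310) = √(-1 - 310) = √(-311) = I*√311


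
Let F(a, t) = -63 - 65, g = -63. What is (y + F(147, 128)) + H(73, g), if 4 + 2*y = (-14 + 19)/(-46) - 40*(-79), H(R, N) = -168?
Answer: 117939/92 ≈ 1281.9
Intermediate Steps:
F(a, t) = -128
y = 145171/92 (y = -2 + ((-14 + 19)/(-46) - 40*(-79))/2 = -2 + (5*(-1/46) + 3160)/2 = -2 + (-5/46 + 3160)/2 = -2 + (1/2)*(145355/46) = -2 + 145355/92 = 145171/92 ≈ 1577.9)
(y + F(147, 128)) + H(73, g) = (145171/92 - 128) - 168 = 133395/92 - 168 = 117939/92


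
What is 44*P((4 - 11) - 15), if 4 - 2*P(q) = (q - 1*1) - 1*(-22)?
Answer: 110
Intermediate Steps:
P(q) = -17/2 - q/2 (P(q) = 2 - ((q - 1*1) - 1*(-22))/2 = 2 - ((q - 1) + 22)/2 = 2 - ((-1 + q) + 22)/2 = 2 - (21 + q)/2 = 2 + (-21/2 - q/2) = -17/2 - q/2)
44*P((4 - 11) - 15) = 44*(-17/2 - ((4 - 11) - 15)/2) = 44*(-17/2 - (-7 - 15)/2) = 44*(-17/2 - ½*(-22)) = 44*(-17/2 + 11) = 44*(5/2) = 110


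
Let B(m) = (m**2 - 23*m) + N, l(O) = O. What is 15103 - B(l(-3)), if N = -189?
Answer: 15214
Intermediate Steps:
B(m) = -189 + m**2 - 23*m (B(m) = (m**2 - 23*m) - 189 = -189 + m**2 - 23*m)
15103 - B(l(-3)) = 15103 - (-189 + (-3)**2 - 23*(-3)) = 15103 - (-189 + 9 + 69) = 15103 - 1*(-111) = 15103 + 111 = 15214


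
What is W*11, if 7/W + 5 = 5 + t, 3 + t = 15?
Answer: 77/12 ≈ 6.4167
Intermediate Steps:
t = 12 (t = -3 + 15 = 12)
W = 7/12 (W = 7/(-5 + (5 + 12)) = 7/(-5 + 17) = 7/12 ≈ 0.58333)
W*11 = (7/12)*11 = 77/12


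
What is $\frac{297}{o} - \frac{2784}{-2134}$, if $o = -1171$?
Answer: $\frac{1313133}{1249457} \approx 1.051$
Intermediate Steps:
$\frac{297}{o} - \frac{2784}{-2134} = \frac{297}{-1171} - \frac{2784}{-2134} = 297 \left(- \frac{1}{1171}\right) - - \frac{1392}{1067} = - \frac{297}{1171} + \frac{1392}{1067} = \frac{1313133}{1249457}$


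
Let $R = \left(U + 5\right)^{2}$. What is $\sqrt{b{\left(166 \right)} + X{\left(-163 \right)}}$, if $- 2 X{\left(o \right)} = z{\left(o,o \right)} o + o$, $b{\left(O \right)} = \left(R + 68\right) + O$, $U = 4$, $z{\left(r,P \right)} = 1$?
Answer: $\sqrt{478} \approx 21.863$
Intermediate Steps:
$R = 81$ ($R = \left(4 + 5\right)^{2} = 9^{2} = 81$)
$b{\left(O \right)} = 149 + O$ ($b{\left(O \right)} = \left(81 + 68\right) + O = 149 + O$)
$X{\left(o \right)} = - o$ ($X{\left(o \right)} = - \frac{1 o + o}{2} = - \frac{o + o}{2} = - \frac{2 o}{2} = - o$)
$\sqrt{b{\left(166 \right)} + X{\left(-163 \right)}} = \sqrt{\left(149 + 166\right) - -163} = \sqrt{315 + 163} = \sqrt{478}$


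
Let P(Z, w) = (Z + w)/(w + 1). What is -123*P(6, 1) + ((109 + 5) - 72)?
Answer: -777/2 ≈ -388.50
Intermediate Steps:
P(Z, w) = (Z + w)/(1 + w)
-123*P(6, 1) + ((109 + 5) - 72) = -123*(6 + 1)/(1 + 1) + ((109 + 5) - 72) = -123*7/2 + (114 - 72) = -123*7/2 + 42 = -861/2 + 42 = -777/2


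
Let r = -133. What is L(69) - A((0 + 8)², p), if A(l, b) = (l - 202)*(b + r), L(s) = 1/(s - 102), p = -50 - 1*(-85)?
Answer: -446293/33 ≈ -13524.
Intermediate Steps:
p = 35 (p = -50 + 85 = 35)
L(s) = 1/(-102 + s)
A(l, b) = (-202 + l)*(-133 + b) (A(l, b) = (l - 202)*(b - 133) = (-202 + l)*(-133 + b))
L(69) - A((0 + 8)², p) = 1/(-102 + 69) - (26866 - 202*35 - 133*(0 + 8)² + 35*(0 + 8)²) = 1/(-33) - (26866 - 7070 - 133*8² + 35*8²) = -1/33 - (26866 - 7070 - 133*64 + 35*64) = -1/33 - (26866 - 7070 - 8512 + 2240) = -1/33 - 1*13524 = -1/33 - 13524 = -446293/33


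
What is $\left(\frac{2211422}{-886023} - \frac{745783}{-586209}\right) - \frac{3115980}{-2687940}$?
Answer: $- \frac{166598140480120}{2585373470032977} \approx -0.064439$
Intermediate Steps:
$\left(\frac{2211422}{-886023} - \frac{745783}{-586209}\right) - \frac{3115980}{-2687940} = \left(2211422 \left(- \frac{1}{886023}\right) - - \frac{745783}{586209}\right) - 3115980 \left(- \frac{1}{2687940}\right) = \left(- \frac{2211422}{886023} + \frac{745783}{586209}\right) - - \frac{17311}{14933} = - \frac{211858196063}{173131552269} + \frac{17311}{14933} = - \frac{166598140480120}{2585373470032977}$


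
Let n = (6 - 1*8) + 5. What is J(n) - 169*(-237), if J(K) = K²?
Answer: 40062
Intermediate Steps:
n = 3 (n = (6 - 8) + 5 = -2 + 5 = 3)
J(n) - 169*(-237) = 3² - 169*(-237) = 9 + 40053 = 40062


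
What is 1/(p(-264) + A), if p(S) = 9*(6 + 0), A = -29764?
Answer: -1/29710 ≈ -3.3659e-5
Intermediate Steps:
p(S) = 54 (p(S) = 9*6 = 54)
1/(p(-264) + A) = 1/(54 - 29764) = 1/(-29710) = -1/29710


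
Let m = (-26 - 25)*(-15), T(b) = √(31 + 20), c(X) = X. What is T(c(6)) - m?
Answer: -765 + √51 ≈ -757.86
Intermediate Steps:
T(b) = √51
m = 765 (m = -51*(-15) = 765)
T(c(6)) - m = √51 - 1*765 = √51 - 765 = -765 + √51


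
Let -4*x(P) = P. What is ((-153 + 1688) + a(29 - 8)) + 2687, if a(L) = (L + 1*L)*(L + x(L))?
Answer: 9767/2 ≈ 4883.5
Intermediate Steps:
x(P) = -P/4
a(L) = 3*L²/2 (a(L) = (L + 1*L)*(L - L/4) = (L + L)*(3*L/4) = (2*L)*(3*L/4) = 3*L²/2)
((-153 + 1688) + a(29 - 8)) + 2687 = ((-153 + 1688) + 3*(29 - 8)²/2) + 2687 = (1535 + (3/2)*21²) + 2687 = (1535 + (3/2)*441) + 2687 = (1535 + 1323/2) + 2687 = 4393/2 + 2687 = 9767/2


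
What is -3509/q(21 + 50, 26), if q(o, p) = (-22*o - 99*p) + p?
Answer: 3509/4110 ≈ 0.85377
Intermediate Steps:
q(o, p) = -98*p - 22*o (q(o, p) = (-99*p - 22*o) + p = -98*p - 22*o)
-3509/q(21 + 50, 26) = -3509/(-98*26 - 22*(21 + 50)) = -3509/(-2548 - 22*71) = -3509/(-2548 - 1562) = -3509/(-4110) = -3509*(-1/4110) = 3509/4110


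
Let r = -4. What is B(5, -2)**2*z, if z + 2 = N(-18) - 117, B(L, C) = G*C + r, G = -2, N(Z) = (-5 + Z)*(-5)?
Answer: 0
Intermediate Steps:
N(Z) = 25 - 5*Z
B(L, C) = -4 - 2*C (B(L, C) = -2*C - 4 = -4 - 2*C)
z = -4 (z = -2 + ((25 - 5*(-18)) - 117) = -2 + ((25 + 90) - 117) = -2 + (115 - 117) = -2 - 2 = -4)
B(5, -2)**2*z = (-4 - 2*(-2))**2*(-4) = (-4 + 4)**2*(-4) = 0**2*(-4) = 0*(-4) = 0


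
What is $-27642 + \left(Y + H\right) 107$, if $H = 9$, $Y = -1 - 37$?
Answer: $-30745$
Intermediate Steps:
$Y = -38$ ($Y = -1 - 37 = -38$)
$-27642 + \left(Y + H\right) 107 = -27642 + \left(-38 + 9\right) 107 = -27642 - 3103 = -30745$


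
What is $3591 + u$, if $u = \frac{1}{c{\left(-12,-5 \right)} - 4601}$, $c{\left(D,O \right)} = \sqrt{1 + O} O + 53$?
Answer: $\frac{18569422554}{5171101} + \frac{5 i}{10342202} \approx 3591.0 + 4.8346 \cdot 10^{-7} i$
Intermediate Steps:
$c{\left(D,O \right)} = 53 + O \sqrt{1 + O}$ ($c{\left(D,O \right)} = O \sqrt{1 + O} + 53 = 53 + O \sqrt{1 + O}$)
$u = \frac{-4548 + 10 i}{20684404}$ ($u = \frac{1}{\left(53 - 5 \sqrt{1 - 5}\right) - 4601} = \frac{1}{\left(53 - 5 \sqrt{-4}\right) - 4601} = \frac{1}{\left(53 - 5 \cdot 2 i\right) - 4601} = \frac{1}{\left(53 - 10 i\right) - 4601} = \frac{1}{-4548 - 10 i} = \frac{-4548 + 10 i}{20684404} \approx -0.00021988 + 4.8346 \cdot 10^{-7} i$)
$3591 + u = 3591 - \left(\frac{1137}{5171101} - \frac{5 i}{10342202}\right) = \frac{18569422554}{5171101} + \frac{5 i}{10342202}$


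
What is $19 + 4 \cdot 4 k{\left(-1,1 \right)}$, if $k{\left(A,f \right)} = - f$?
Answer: $3$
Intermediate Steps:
$19 + 4 \cdot 4 k{\left(-1,1 \right)} = 19 + 4 \cdot 4 \left(\left(-1\right) 1\right) = 19 + 4 \cdot 4 \left(-1\right) = 19 + 4 \left(-4\right) = 19 - 16 = 3$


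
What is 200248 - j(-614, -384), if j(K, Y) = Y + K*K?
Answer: -176364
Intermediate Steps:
j(K, Y) = Y + K²
200248 - j(-614, -384) = 200248 - (-384 + (-614)²) = 200248 - (-384 + 376996) = 200248 - 1*376612 = 200248 - 376612 = -176364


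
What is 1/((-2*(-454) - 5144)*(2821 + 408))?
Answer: -1/13678044 ≈ -7.3110e-8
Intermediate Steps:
1/((-2*(-454) - 5144)*(2821 + 408)) = 1/((908 - 5144)*3229) = (1/3229)/(-4236) = -1/4236*1/3229 = -1/13678044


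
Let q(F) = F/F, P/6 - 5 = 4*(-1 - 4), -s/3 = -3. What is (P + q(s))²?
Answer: 7921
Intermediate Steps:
s = 9 (s = -3*(-3) = 9)
P = -90 (P = 30 + 6*(4*(-1 - 4)) = 30 + 6*(4*(-5)) = 30 + 6*(-20) = 30 - 120 = -90)
q(F) = 1
(P + q(s))² = (-90 + 1)² = (-89)² = 7921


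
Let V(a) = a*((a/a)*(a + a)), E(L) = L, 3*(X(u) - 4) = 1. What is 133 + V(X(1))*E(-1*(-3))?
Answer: 737/3 ≈ 245.67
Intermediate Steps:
X(u) = 13/3 (X(u) = 4 + (1/3)*1 = 4 + 1/3 = 13/3)
V(a) = 2*a**2 (V(a) = a*(1*(2*a)) = a*(2*a) = 2*a**2)
133 + V(X(1))*E(-1*(-3)) = 133 + (2*(13/3)**2)*(-1*(-3)) = 133 + (2*(169/9))*3 = 133 + (338/9)*3 = 133 + 338/3 = 737/3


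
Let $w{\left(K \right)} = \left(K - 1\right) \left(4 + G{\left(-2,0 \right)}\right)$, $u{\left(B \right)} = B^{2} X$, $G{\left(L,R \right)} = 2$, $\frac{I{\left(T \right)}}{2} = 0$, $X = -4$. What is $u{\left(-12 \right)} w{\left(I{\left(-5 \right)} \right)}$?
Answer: $3456$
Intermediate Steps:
$I{\left(T \right)} = 0$ ($I{\left(T \right)} = 2 \cdot 0 = 0$)
$u{\left(B \right)} = - 4 B^{2}$ ($u{\left(B \right)} = B^{2} \left(-4\right) = - 4 B^{2}$)
$w{\left(K \right)} = -6 + 6 K$ ($w{\left(K \right)} = \left(K - 1\right) \left(4 + 2\right) = \left(-1 + K\right) 6 = -6 + 6 K$)
$u{\left(-12 \right)} w{\left(I{\left(-5 \right)} \right)} = - 4 \left(-12\right)^{2} \left(-6 + 6 \cdot 0\right) = \left(-4\right) 144 \left(-6 + 0\right) = \left(-576\right) \left(-6\right) = 3456$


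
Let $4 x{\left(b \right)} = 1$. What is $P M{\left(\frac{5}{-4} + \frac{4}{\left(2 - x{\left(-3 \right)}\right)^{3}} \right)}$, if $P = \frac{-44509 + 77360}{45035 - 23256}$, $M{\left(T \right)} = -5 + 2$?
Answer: $- \frac{98553}{21779} \approx -4.5251$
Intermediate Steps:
$x{\left(b \right)} = \frac{1}{4}$ ($x{\left(b \right)} = \frac{1}{4} \cdot 1 = \frac{1}{4}$)
$M{\left(T \right)} = -3$
$P = \frac{32851}{21779} \approx 1.5084$
$P M{\left(\frac{5}{-4} + \frac{4}{\left(2 - x{\left(-3 \right)}\right)^{3}} \right)} = \frac{32851}{21779} \left(-3\right) = - \frac{98553}{21779}$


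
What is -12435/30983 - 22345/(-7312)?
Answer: 601390415/226547696 ≈ 2.6546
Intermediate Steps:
-12435/30983 - 22345/(-7312) = -12435*1/30983 - 22345*(-1/7312) = -12435/30983 + 22345/7312 = 601390415/226547696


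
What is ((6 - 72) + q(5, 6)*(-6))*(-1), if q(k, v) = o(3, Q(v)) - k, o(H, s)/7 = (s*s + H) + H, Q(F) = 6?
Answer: 1800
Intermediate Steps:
o(H, s) = 7*s² + 14*H (o(H, s) = 7*((s*s + H) + H) = 7*((s² + H) + H) = 7*((H + s²) + H) = 7*(s² + 2*H) = 7*s² + 14*H)
q(k, v) = 294 - k (q(k, v) = (7*6² + 14*3) - k = (7*36 + 42) - k = (252 + 42) - k = 294 - k)
((6 - 72) + q(5, 6)*(-6))*(-1) = ((6 - 72) + (294 - 1*5)*(-6))*(-1) = (-66 + (294 - 5)*(-6))*(-1) = (-66 + 289*(-6))*(-1) = (-66 - 1734)*(-1) = -1800*(-1) = 1800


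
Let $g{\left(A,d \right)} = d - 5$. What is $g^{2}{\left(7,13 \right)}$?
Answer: $64$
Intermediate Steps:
$g{\left(A,d \right)} = -5 + d$
$g^{2}{\left(7,13 \right)} = \left(-5 + 13\right)^{2} = 8^{2} = 64$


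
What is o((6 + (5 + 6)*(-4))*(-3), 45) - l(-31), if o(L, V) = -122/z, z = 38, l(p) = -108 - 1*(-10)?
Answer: 1801/19 ≈ 94.789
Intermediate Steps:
l(p) = -98 (l(p) = -108 + 10 = -98)
o(L, V) = -61/19 (o(L, V) = -122/38 = -122*1/38 = -61/19)
o((6 + (5 + 6)*(-4))*(-3), 45) - l(-31) = -61/19 - 1*(-98) = -61/19 + 98 = 1801/19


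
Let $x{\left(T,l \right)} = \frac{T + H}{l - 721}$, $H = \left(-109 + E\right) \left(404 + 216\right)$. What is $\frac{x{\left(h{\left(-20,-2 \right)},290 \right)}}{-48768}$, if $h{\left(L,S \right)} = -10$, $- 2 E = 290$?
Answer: $- \frac{78745}{10509504} \approx -0.0074927$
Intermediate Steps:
$E = -145$ ($E = \left(- \frac{1}{2}\right) 290 = -145$)
$H = -157480$ ($H = \left(-109 - 145\right) \left(404 + 216\right) = \left(-254\right) 620 = -157480$)
$x{\left(T,l \right)} = \frac{-157480 + T}{-721 + l}$ ($x{\left(T,l \right)} = \frac{T - 157480}{l - 721} = \frac{-157480 + T}{-721 + l}$)
$\frac{x{\left(h{\left(-20,-2 \right)},290 \right)}}{-48768} = \frac{\frac{1}{-721 + 290} \left(-157480 - 10\right)}{-48768} = \frac{1}{-431} \left(-157490\right) \left(- \frac{1}{48768}\right) = \left(- \frac{1}{431}\right) \left(-157490\right) \left(- \frac{1}{48768}\right) = \frac{157490}{431} \left(- \frac{1}{48768}\right) = - \frac{78745}{10509504}$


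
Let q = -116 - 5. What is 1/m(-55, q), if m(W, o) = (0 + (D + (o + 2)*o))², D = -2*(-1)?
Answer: 1/207388801 ≈ 4.8219e-9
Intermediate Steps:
q = -121
D = 2
m(W, o) = (2 + o*(2 + o))² (m(W, o) = (0 + (2 + (o + 2)*o))² = (0 + (2 + (2 + o)*o))² = (0 + (2 + o*(2 + o)))² = (2 + o*(2 + o))²)
1/m(-55, q) = 1/((2 + (-121)² + 2*(-121))²) = 1/((2 + 14641 - 242)²) = 1/(14401²) = 1/207388801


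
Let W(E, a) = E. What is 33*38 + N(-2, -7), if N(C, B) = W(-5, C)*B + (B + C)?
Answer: 1280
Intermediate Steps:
N(C, B) = C - 4*B (N(C, B) = -5*B + (B + C) = C - 4*B)
33*38 + N(-2, -7) = 33*38 + (-2 - 4*(-7)) = 1254 + (-2 + 28) = 1254 + 26 = 1280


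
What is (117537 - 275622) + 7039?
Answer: -151046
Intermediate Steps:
(117537 - 275622) + 7039 = -158085 + 7039 = -151046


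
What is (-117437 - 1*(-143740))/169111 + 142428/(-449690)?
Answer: -6128972719/38023762795 ≈ -0.16119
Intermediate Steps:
(-117437 - 1*(-143740))/169111 + 142428/(-449690) = (-117437 + 143740)*(1/169111) + 142428*(-1/449690) = 26303*(1/169111) - 71214/224845 = 26303/169111 - 71214/224845 = -6128972719/38023762795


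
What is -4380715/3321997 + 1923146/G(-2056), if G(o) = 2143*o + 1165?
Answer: -25685047045307/14632875231471 ≈ -1.7553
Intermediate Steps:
G(o) = 1165 + 2143*o
-4380715/3321997 + 1923146/G(-2056) = -4380715/3321997 + 1923146/(1165 + 2143*(-2056)) = -4380715*1/3321997 + 1923146/(1165 - 4406008) = -4380715/3321997 + 1923146/(-4404843) = -4380715/3321997 + 1923146*(-1/4404843) = -4380715/3321997 - 1923146/4404843 = -25685047045307/14632875231471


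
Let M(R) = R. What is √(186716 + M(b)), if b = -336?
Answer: 2*√46595 ≈ 431.72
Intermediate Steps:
√(186716 + M(b)) = √(186716 - 336) = √186380 = 2*√46595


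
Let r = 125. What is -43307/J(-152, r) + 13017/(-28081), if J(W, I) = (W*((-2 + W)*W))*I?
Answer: -526192789103/1135370992000 ≈ -0.46345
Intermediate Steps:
J(W, I) = I*W²*(-2 + W) (J(W, I) = (W*(W*(-2 + W)))*I = (W²*(-2 + W))*I = I*W²*(-2 + W))
-43307/J(-152, r) + 13017/(-28081) = -43307*1/(2888000*(-2 - 152)) + 13017/(-28081) = -43307/(125*23104*(-154)) + 13017*(-1/28081) = -43307/(-444752000) - 13017/28081 = -43307*(-1/444752000) - 13017/28081 = 3937/40432000 - 13017/28081 = -526192789103/1135370992000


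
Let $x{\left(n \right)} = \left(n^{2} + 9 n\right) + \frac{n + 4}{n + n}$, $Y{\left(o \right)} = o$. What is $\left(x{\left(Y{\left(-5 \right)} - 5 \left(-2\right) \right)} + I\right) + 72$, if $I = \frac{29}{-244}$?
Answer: $\frac{174193}{1220} \approx 142.78$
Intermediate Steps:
$I = - \frac{29}{244}$ ($I = 29 \left(- \frac{1}{244}\right) = - \frac{29}{244} \approx -0.11885$)
$x{\left(n \right)} = n^{2} + 9 n + \frac{4 + n}{2 n}$ ($x{\left(n \right)} = \left(n^{2} + 9 n\right) + \frac{4 + n}{2 n} = n^{2} + 9 n + \frac{4 + n}{2 n}$)
$\left(x{\left(Y{\left(-5 \right)} - 5 \left(-2\right) \right)} + I\right) + 72 = \left(\left(\frac{1}{2} + \left(-5 - 5 \left(-2\right)\right)^{2} + \frac{2}{-5 - 5 \left(-2\right)} + 9 \left(-5 - 5 \left(-2\right)\right)\right) - \frac{29}{244}\right) + 72 = \left(\left(\frac{1}{2} + \left(-5 - -10\right)^{2} + \frac{2}{-5 - -10} + 9 \left(-5 - -10\right)\right) - \frac{29}{244}\right) + 72 = \left(\left(\frac{1}{2} + \left(-5 + 10\right)^{2} + \frac{2}{-5 + 10} + 9 \left(-5 + 10\right)\right) - \frac{29}{244}\right) + 72 = \left(\left(\frac{1}{2} + 5^{2} + \frac{2}{5} + 9 \cdot 5\right) - \frac{29}{244}\right) + 72 = \left(\left(\frac{1}{2} + 25 + 2 \cdot \frac{1}{5} + 45\right) - \frac{29}{244}\right) + 72 = \left(\left(\frac{1}{2} + 25 + \frac{2}{5} + 45\right) - \frac{29}{244}\right) + 72 = \left(\frac{709}{10} - \frac{29}{244}\right) + 72 = \frac{86353}{1220} + 72 = \frac{174193}{1220}$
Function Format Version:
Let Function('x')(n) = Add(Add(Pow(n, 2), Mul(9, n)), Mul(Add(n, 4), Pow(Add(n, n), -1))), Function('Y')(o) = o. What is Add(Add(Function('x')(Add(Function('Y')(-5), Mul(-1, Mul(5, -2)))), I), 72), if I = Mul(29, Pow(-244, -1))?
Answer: Rational(174193, 1220) ≈ 142.78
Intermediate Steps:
I = Rational(-29, 244) (I = Mul(29, Rational(-1, 244)) = Rational(-29, 244) ≈ -0.11885)
Function('x')(n) = Add(Pow(n, 2), Mul(9, n), Mul(Rational(1, 2), Pow(n, -1), Add(4, n))) (Function('x')(n) = Add(Add(Pow(n, 2), Mul(9, n)), Mul(Add(4, n), Pow(Mul(2, n), -1))) = Add(Add(Pow(n, 2), Mul(9, n)), Mul(Add(4, n), Mul(Rational(1, 2), Pow(n, -1)))) = Add(Add(Pow(n, 2), Mul(9, n)), Mul(Rational(1, 2), Pow(n, -1), Add(4, n))) = Add(Pow(n, 2), Mul(9, n), Mul(Rational(1, 2), Pow(n, -1), Add(4, n))))
Add(Add(Function('x')(Add(Function('Y')(-5), Mul(-1, Mul(5, -2)))), I), 72) = Add(Add(Add(Rational(1, 2), Pow(Add(-5, Mul(-1, Mul(5, -2))), 2), Mul(2, Pow(Add(-5, Mul(-1, Mul(5, -2))), -1)), Mul(9, Add(-5, Mul(-1, Mul(5, -2))))), Rational(-29, 244)), 72) = Add(Add(Add(Rational(1, 2), Pow(Add(-5, Mul(-1, -10)), 2), Mul(2, Pow(Add(-5, Mul(-1, -10)), -1)), Mul(9, Add(-5, Mul(-1, -10)))), Rational(-29, 244)), 72) = Add(Add(Add(Rational(1, 2), Pow(Add(-5, 10), 2), Mul(2, Pow(Add(-5, 10), -1)), Mul(9, Add(-5, 10))), Rational(-29, 244)), 72) = Add(Add(Add(Rational(1, 2), Pow(5, 2), Mul(2, Pow(5, -1)), Mul(9, 5)), Rational(-29, 244)), 72) = Add(Add(Add(Rational(1, 2), 25, Mul(2, Rational(1, 5)), 45), Rational(-29, 244)), 72) = Add(Add(Add(Rational(1, 2), 25, Rational(2, 5), 45), Rational(-29, 244)), 72) = Add(Add(Rational(709, 10), Rational(-29, 244)), 72) = Add(Rational(86353, 1220), 72) = Rational(174193, 1220)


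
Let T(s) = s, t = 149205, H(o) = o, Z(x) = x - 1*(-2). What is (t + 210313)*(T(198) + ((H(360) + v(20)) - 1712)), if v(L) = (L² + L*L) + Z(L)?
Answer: -119359976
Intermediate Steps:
Z(x) = 2 + x (Z(x) = x + 2 = 2 + x)
v(L) = 2 + L + 2*L² (v(L) = (L² + L*L) + (2 + L) = (L² + L²) + (2 + L) = 2*L² + (2 + L) = 2 + L + 2*L²)
(t + 210313)*(T(198) + ((H(360) + v(20)) - 1712)) = (149205 + 210313)*(198 + ((360 + (2 + 20 + 2*20²)) - 1712)) = 359518*(198 + ((360 + (2 + 20 + 2*400)) - 1712)) = 359518*(198 + ((360 + (2 + 20 + 800)) - 1712)) = 359518*(198 + ((360 + 822) - 1712)) = 359518*(198 + (1182 - 1712)) = 359518*(198 - 530) = 359518*(-332) = -119359976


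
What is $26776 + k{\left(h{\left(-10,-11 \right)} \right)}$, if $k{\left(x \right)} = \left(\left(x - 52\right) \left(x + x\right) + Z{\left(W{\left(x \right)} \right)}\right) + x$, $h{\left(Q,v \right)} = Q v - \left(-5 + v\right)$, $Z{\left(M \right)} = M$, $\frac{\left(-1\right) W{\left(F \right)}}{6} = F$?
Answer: $44794$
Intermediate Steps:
$W{\left(F \right)} = - 6 F$
$h{\left(Q,v \right)} = 5 - v + Q v$
$k{\left(x \right)} = - 5 x + 2 x \left(-52 + x\right)$ ($k{\left(x \right)} = \left(\left(x - 52\right) \left(x + x\right) - 6 x\right) + x = \left(\left(-52 + x\right) 2 x - 6 x\right) + x = \left(2 x \left(-52 + x\right) - 6 x\right) + x = \left(- 6 x + 2 x \left(-52 + x\right)\right) + x = - 5 x + 2 x \left(-52 + x\right)$)
$26776 + k{\left(h{\left(-10,-11 \right)} \right)} = 26776 + \left(5 - -11 - -110\right) \left(-109 + 2 \left(5 - -11 - -110\right)\right) = 26776 + \left(5 + 11 + 110\right) \left(-109 + 2 \left(5 + 11 + 110\right)\right) = 26776 + 126 \left(-109 + 2 \cdot 126\right) = 26776 + 126 \left(-109 + 252\right) = 26776 + 126 \cdot 143 = 26776 + 18018 = 44794$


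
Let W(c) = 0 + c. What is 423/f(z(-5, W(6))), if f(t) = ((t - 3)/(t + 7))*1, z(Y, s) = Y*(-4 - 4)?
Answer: 19881/37 ≈ 537.32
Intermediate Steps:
W(c) = c
z(Y, s) = -8*Y (z(Y, s) = Y*(-8) = -8*Y)
f(t) = (-3 + t)/(7 + t) (f(t) = ((-3 + t)/(7 + t))*1 = (-3 + t)/(7 + t))
423/f(z(-5, W(6))) = 423/(((-3 - 8*(-5))/(7 - 8*(-5)))) = 423/(((-3 + 40)/(7 + 40))) = 423/((37/47)) = 423/(((1/47)*37)) = 423/(37/47) = 423*(47/37) = 19881/37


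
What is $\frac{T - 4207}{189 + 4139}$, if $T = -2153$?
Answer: $- \frac{795}{541} \approx -1.4695$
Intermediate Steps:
$\frac{T - 4207}{189 + 4139} = \frac{-2153 - 4207}{189 + 4139} = - \frac{6360}{4328} = \left(-6360\right) \frac{1}{4328} = - \frac{795}{541}$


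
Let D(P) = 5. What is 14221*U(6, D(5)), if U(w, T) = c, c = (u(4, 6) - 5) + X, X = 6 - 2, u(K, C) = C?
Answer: 71105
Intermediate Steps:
X = 4
c = 5 (c = (6 - 5) + 4 = 1 + 4 = 5)
U(w, T) = 5
14221*U(6, D(5)) = 14221*5 = 71105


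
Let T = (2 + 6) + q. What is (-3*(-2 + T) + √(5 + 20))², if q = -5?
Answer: 4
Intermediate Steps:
T = 3 (T = (2 + 6) - 5 = 8 - 5 = 3)
(-3*(-2 + T) + √(5 + 20))² = (-3*(-2 + 3) + √(5 + 20))² = (-3*1 + √25)² = (-3 + 5)² = 2² = 4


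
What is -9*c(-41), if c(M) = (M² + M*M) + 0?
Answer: -30258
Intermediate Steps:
c(M) = 2*M² (c(M) = (M² + M²) + 0 = 2*M² + 0 = 2*M²)
-9*c(-41) = -18*(-41)² = -18*1681 = -9*3362 = -30258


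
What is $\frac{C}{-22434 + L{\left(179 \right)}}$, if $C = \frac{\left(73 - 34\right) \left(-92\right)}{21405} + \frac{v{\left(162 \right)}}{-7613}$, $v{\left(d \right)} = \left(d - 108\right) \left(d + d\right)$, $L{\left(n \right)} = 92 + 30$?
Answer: $\frac{33484777}{302990015390} \approx 0.00011051$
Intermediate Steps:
$L{\left(n \right)} = 122$
$v{\left(d \right)} = 2 d \left(-108 + d\right)$ ($v{\left(d \right)} = \left(-108 + d\right) 2 d = 2 d \left(-108 + d\right)$)
$C = - \frac{133939108}{54318755}$ ($C = \frac{\left(73 - 34\right) \left(-92\right)}{21405} + \frac{2 \cdot 162 \left(-108 + 162\right)}{-7613} = 39 \left(-92\right) \frac{1}{21405} + 2 \cdot 162 \cdot 54 \left(- \frac{1}{7613}\right) = \left(-3588\right) \frac{1}{21405} + 17496 \left(- \frac{1}{7613}\right) = - \frac{1196}{7135} - \frac{17496}{7613} = - \frac{133939108}{54318755} \approx -2.4658$)
$\frac{C}{-22434 + L{\left(179 \right)}} = - \frac{133939108}{54318755 \left(-22434 + 122\right)} = - \frac{133939108}{54318755 \left(-22312\right)} = \left(- \frac{133939108}{54318755}\right) \left(- \frac{1}{22312}\right) = \frac{33484777}{302990015390}$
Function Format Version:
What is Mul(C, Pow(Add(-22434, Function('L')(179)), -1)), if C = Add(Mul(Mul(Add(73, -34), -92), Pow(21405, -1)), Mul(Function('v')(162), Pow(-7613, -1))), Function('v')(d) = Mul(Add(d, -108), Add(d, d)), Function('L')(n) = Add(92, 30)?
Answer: Rational(33484777, 302990015390) ≈ 0.00011051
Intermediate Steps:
Function('L')(n) = 122
Function('v')(d) = Mul(2, d, Add(-108, d)) (Function('v')(d) = Mul(Add(-108, d), Mul(2, d)) = Mul(2, d, Add(-108, d)))
C = Rational(-133939108, 54318755) (C = Add(Mul(Mul(Add(73, -34), -92), Pow(21405, -1)), Mul(Mul(2, 162, Add(-108, 162)), Pow(-7613, -1))) = Add(Mul(Mul(39, -92), Rational(1, 21405)), Mul(Mul(2, 162, 54), Rational(-1, 7613))) = Add(Mul(-3588, Rational(1, 21405)), Mul(17496, Rational(-1, 7613))) = Add(Rational(-1196, 7135), Rational(-17496, 7613)) = Rational(-133939108, 54318755) ≈ -2.4658)
Mul(C, Pow(Add(-22434, Function('L')(179)), -1)) = Mul(Rational(-133939108, 54318755), Pow(Add(-22434, 122), -1)) = Mul(Rational(-133939108, 54318755), Pow(-22312, -1)) = Mul(Rational(-133939108, 54318755), Rational(-1, 22312)) = Rational(33484777, 302990015390)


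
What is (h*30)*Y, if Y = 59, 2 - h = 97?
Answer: -168150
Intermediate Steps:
h = -95 (h = 2 - 1*97 = 2 - 97 = -95)
(h*30)*Y = -95*30*59 = -2850*59 = -168150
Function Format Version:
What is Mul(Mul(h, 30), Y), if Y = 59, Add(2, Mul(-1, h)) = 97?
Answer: -168150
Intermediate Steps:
h = -95 (h = Add(2, Mul(-1, 97)) = Add(2, -97) = -95)
Mul(Mul(h, 30), Y) = Mul(Mul(-95, 30), 59) = Mul(-2850, 59) = -168150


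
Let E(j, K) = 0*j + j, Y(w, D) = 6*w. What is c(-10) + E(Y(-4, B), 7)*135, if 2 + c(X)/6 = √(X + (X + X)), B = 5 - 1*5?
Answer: -3252 + 6*I*√30 ≈ -3252.0 + 32.863*I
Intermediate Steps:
B = 0 (B = 5 - 5 = 0)
E(j, K) = j (E(j, K) = 0 + j = j)
c(X) = -12 + 6*√3*√X (c(X) = -12 + 6*√(X + (X + X)) = -12 + 6*√(X + 2*X) = -12 + 6*√(3*X) = -12 + 6*(√3*√X) = -12 + 6*√3*√X)
c(-10) + E(Y(-4, B), 7)*135 = (-12 + 6*√3*√(-10)) + (6*(-4))*135 = (-12 + 6*√3*(I*√10)) - 24*135 = (-12 + 6*I*√30) - 3240 = -3252 + 6*I*√30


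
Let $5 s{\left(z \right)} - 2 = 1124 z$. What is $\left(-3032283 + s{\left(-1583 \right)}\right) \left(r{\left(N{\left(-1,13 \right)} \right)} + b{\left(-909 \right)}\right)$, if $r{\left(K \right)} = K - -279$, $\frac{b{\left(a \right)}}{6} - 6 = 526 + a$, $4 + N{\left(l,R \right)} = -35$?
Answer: $6850821102$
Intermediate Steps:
$N{\left(l,R \right)} = -39$ ($N{\left(l,R \right)} = -4 - 35 = -39$)
$b{\left(a \right)} = 3192 + 6 a$ ($b{\left(a \right)} = 36 + 6 \left(526 + a\right) = 36 + \left(3156 + 6 a\right) = 3192 + 6 a$)
$r{\left(K \right)} = 279 + K$ ($r{\left(K \right)} = K + 279 = 279 + K$)
$s{\left(z \right)} = \frac{2}{5} + \frac{1124 z}{5}$
$\left(-3032283 + s{\left(-1583 \right)}\right) \left(r{\left(N{\left(-1,13 \right)} \right)} + b{\left(-909 \right)}\right) = \left(-3032283 + \left(\frac{2}{5} + \frac{1124}{5} \left(-1583\right)\right)\right) \left(\left(279 - 39\right) + \left(3192 + 6 \left(-909\right)\right)\right) = \left(-3032283 + \left(\frac{2}{5} - \frac{1779292}{5}\right)\right) \left(240 + \left(3192 - 5454\right)\right) = \left(-3032283 - 355858\right) \left(240 - 2262\right) = \left(-3388141\right) \left(-2022\right) = 6850821102$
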